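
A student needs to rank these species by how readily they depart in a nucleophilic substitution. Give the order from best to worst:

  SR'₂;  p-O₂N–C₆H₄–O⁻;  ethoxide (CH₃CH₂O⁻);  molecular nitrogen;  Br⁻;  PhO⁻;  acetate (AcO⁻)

molecular nitrogen > Br⁻ > SR'₂ > acetate (AcO⁻) > p-O₂N–C₆H₄–O⁻ > PhO⁻ > ethoxide (CH₃CH₂O⁻)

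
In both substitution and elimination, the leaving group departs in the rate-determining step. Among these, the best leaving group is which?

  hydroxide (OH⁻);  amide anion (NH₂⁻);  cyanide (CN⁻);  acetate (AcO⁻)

acetate (AcO⁻): pKₐ(CH₃COOH) ≈ 4.8
cyanide (CN⁻): pKₐ(HCN) ≈ 9.2
hydroxide (OH⁻): pKₐ(H₂O) ≈ 15.7
amide anion (NH₂⁻): pKₐ(NH₃) ≈ 38

acetate (AcO⁻)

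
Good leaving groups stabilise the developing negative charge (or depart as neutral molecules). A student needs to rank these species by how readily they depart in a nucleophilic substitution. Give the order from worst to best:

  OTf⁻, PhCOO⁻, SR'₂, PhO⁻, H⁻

H⁻ < PhO⁻ < PhCOO⁻ < SR'₂ < OTf⁻

Rank by basicity of the departing species: weakest base leaves most easily.
OTf⁻: pKₐ(CF₃SO₃H (triflic acid)) ≈ -14
SR'₂: pKₐ(R'₂SH⁺) ≈ -7
PhCOO⁻: pKₐ(C₆H₅COOH) ≈ 4.2
PhO⁻: pKₐ(C₆H₅OH (phenol)) ≈ 10 — resonance into the ring helps, but still a poor LG
H⁻: pKₐ(H₂) ≈ 36
Listed from poorest to best leaving group as asked.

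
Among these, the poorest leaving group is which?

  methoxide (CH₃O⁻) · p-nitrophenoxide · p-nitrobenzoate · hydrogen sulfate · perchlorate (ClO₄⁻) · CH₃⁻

Rank by basicity of the departing species: weakest base leaves most easily.
perchlorate (ClO₄⁻): pKₐ(HClO₄) ≈ -10
hydrogen sulfate: pKₐ(H₂SO₄) ≈ -3
p-nitrobenzoate: pKₐ(p-nitrobenzoic acid) ≈ 3.4
p-nitrophenoxide: pKₐ(p-nitrophenol) ≈ 7.2
methoxide (CH₃O⁻): pKₐ(CH₃OH) ≈ 15.5
CH₃⁻: pKₐ(CH₄) ≈ 48

CH₃⁻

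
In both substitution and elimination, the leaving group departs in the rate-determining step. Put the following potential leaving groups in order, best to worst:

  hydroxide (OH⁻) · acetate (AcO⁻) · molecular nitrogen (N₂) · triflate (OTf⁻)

molecular nitrogen (N₂) > triflate (OTf⁻) > acetate (AcO⁻) > hydroxide (OH⁻)

The more stable X⁻ (or X) is on its own — i.e. the weaker a base it is — the better a leaving group it makes.
molecular nitrogen (N₂): no meaningful conjugate acid; N₂ departs as an exceptionally stable neutral molecule
triflate (OTf⁻): pKₐ(CF₃SO₃H (triflic acid)) ≈ -14 — charge spread over three oxygens and a CF₃ group; the premier leaving group in synthesis
acetate (AcO⁻): pKₐ(CH₃COOH) ≈ 4.8
hydroxide (OH⁻): pKₐ(H₂O) ≈ 15.7 — strong base; essentially never leaves without prior activation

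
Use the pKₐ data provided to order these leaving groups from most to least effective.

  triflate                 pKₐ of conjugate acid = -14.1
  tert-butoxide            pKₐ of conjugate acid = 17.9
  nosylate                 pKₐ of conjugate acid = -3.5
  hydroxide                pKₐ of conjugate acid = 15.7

triflate > nosylate > hydroxide > tert-butoxide

Lower conjugate-acid pKₐ ⇒ weaker base ⇒ better leaving group.
Sorting by the given values: triflate (-14.1), nosylate (-3.5), hydroxide (15.7), tert-butoxide (17.9).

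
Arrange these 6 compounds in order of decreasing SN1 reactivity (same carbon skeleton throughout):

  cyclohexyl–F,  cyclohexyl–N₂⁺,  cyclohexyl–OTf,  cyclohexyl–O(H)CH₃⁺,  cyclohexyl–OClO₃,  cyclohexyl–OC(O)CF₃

With the same alkyl group throughout, only the leaving group differentiates the rates.
The more stable X⁻ (or X) is on its own — i.e. the weaker a base it is — the better a leaving group it makes.
cyclohexyl–N₂⁺ loses N₂: no meaningful conjugate acid; N₂ departs as an exceptionally stable neutral molecule
cyclohexyl–OTf loses OTf⁻: pKₐ(CF₃SO₃H (triflic acid)) ≈ -14
cyclohexyl–OClO₃ loses ClO₄⁻: pKₐ(HClO₄) ≈ -10
cyclohexyl–O(H)CH₃⁺ loses R'OH: pKₐ(R'OH₂⁺) ≈ -2.4
cyclohexyl–OC(O)CF₃ loses CF₃COO⁻: pKₐ(CF₃COOH) ≈ 0.2
cyclohexyl–F loses F⁻: pKₐ(HF) ≈ 3.2

cyclohexyl–N₂⁺ > cyclohexyl–OTf > cyclohexyl–OClO₃ > cyclohexyl–O(H)CH₃⁺ > cyclohexyl–OC(O)CF₃ > cyclohexyl–F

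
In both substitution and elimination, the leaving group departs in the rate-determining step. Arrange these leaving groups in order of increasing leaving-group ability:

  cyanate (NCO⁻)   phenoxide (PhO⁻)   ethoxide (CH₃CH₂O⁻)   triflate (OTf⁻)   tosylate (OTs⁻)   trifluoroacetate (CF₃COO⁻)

ethoxide (CH₃CH₂O⁻) < phenoxide (PhO⁻) < cyanate (NCO⁻) < trifluoroacetate (CF₃COO⁻) < tosylate (OTs⁻) < triflate (OTf⁻)

A good leaving group is a weak base: the lower the pKₐ of its conjugate acid, the more readily it departs.
triflate (OTf⁻): pKₐ(CF₃SO₃H (triflic acid)) ≈ -14 — charge spread over three oxygens and a CF₃ group; the premier leaving group in synthesis
tosylate (OTs⁻): pKₐ(p-CH₃C₆H₄SO₃H (TsOH)) ≈ -2.8
trifluoroacetate (CF₃COO⁻): pKₐ(CF₃COOH) ≈ 0.2
cyanate (NCO⁻): pKₐ(HOCN) ≈ 3.5
phenoxide (PhO⁻): pKₐ(C₆H₅OH (phenol)) ≈ 10 — resonance into the ring helps, but still a poor LG
ethoxide (CH₃CH₂O⁻): pKₐ(CH₃CH₂OH) ≈ 16 — strong base; alkoxides do not leave unassisted
Listed from poorest to best leaving group as asked.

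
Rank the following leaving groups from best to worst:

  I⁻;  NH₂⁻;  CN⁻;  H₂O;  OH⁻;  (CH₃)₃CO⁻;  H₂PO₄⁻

Leaving-group ability tracks the stability of the departed species; conjugate-acid pKₐ is the usual yardstick (lower pKₐ → better LG).
I⁻: pKₐ(HI) ≈ -10
H₂O: pKₐ(H₃O⁺) ≈ -1.7
H₂PO₄⁻: pKₐ(H₃PO₄) ≈ 2.1
CN⁻: pKₐ(HCN) ≈ 9.2
OH⁻: pKₐ(H₂O) ≈ 15.7
(CH₃)₃CO⁻: pKₐ(t-BuOH) ≈ 18
NH₂⁻: pKₐ(NH₃) ≈ 38

I⁻ > H₂O > H₂PO₄⁻ > CN⁻ > OH⁻ > (CH₃)₃CO⁻ > NH₂⁻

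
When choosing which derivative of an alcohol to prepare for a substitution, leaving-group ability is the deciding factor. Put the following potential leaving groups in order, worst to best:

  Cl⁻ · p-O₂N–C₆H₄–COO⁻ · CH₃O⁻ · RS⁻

Leaving-group ability tracks the stability of the departed species; conjugate-acid pKₐ is the usual yardstick (lower pKₐ → better LG).
Cl⁻: pKₐ(HCl) ≈ -7
p-O₂N–C₆H₄–COO⁻: pKₐ(p-nitrobenzoic acid) ≈ 3.4
RS⁻: pKₐ(RSH (a thiol)) ≈ 10.5 — moderately basic; rarely leaves without activation
CH₃O⁻: pKₐ(CH₃OH) ≈ 15.5 — strong base; alkoxides do not leave unassisted
The question asks for worst first, so the sequence is read in increasing leaving-group ability.

CH₃O⁻ < RS⁻ < p-O₂N–C₆H₄–COO⁻ < Cl⁻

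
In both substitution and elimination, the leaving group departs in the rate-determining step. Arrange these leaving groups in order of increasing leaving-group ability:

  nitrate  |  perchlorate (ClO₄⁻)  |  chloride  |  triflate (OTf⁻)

triflate (OTf⁻): pKₐ(CF₃SO₃H (triflic acid)) ≈ -14
perchlorate (ClO₄⁻): pKₐ(HClO₄) ≈ -10
chloride: pKₐ(HCl) ≈ -7
nitrate: pKₐ(HNO₃) ≈ -1.3
Listed from poorest to best leaving group as asked.

nitrate < chloride < perchlorate (ClO₄⁻) < triflate (OTf⁻)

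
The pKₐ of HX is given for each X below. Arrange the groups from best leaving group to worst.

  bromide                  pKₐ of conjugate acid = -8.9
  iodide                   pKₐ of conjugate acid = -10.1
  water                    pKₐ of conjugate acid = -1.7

iodide > bromide > water

Lower conjugate-acid pKₐ ⇒ weaker base ⇒ better leaving group.
Sorting by the given values: iodide (-10.1), bromide (-8.9), water (-1.7).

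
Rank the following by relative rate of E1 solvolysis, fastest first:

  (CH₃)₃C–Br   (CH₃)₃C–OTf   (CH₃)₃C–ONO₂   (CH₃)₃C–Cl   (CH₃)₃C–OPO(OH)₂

With the same alkyl group throughout, only the leaving group differentiates the rates.
A good leaving group is a weak base: the lower the pKₐ of its conjugate acid, the more readily it departs.
(CH₃)₃C–OTf loses OTf⁻: pKₐ(CF₃SO₃H (triflic acid)) ≈ -14
(CH₃)₃C–Br loses Br⁻: pKₐ(HBr) ≈ -9
(CH₃)₃C–Cl loses Cl⁻: pKₐ(HCl) ≈ -7
(CH₃)₃C–ONO₂ loses NO₃⁻: pKₐ(HNO₃) ≈ -1.3
(CH₃)₃C–OPO(OH)₂ loses H₂PO₄⁻: pKₐ(H₃PO₄) ≈ 2.1

(CH₃)₃C–OTf > (CH₃)₃C–Br > (CH₃)₃C–Cl > (CH₃)₃C–ONO₂ > (CH₃)₃C–OPO(OH)₂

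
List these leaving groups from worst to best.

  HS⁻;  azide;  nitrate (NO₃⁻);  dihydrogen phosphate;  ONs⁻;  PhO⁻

Leaving-group ability tracks the stability of the departed species; conjugate-acid pKₐ is the usual yardstick (lower pKₐ → better LG).
ONs⁻: pKₐ(p-O₂NC₆H₄SO₃H) ≈ -3.5
nitrate (NO₃⁻): pKₐ(HNO₃) ≈ -1.3
dihydrogen phosphate: pKₐ(H₃PO₄) ≈ 2.1
azide: pKₐ(HN₃) ≈ 4.7
HS⁻: pKₐ(H₂S) ≈ 7
PhO⁻: pKₐ(C₆H₅OH (phenol)) ≈ 10
Listed from poorest to best leaving group as asked.

PhO⁻ < HS⁻ < azide < dihydrogen phosphate < nitrate (NO₃⁻) < ONs⁻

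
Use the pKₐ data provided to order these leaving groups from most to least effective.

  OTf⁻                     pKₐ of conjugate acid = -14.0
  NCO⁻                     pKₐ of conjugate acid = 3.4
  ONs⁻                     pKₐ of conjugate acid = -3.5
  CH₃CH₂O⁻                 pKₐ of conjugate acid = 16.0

Lower conjugate-acid pKₐ ⇒ weaker base ⇒ better leaving group.
Sorting by the given values: OTf⁻ (-14.0), ONs⁻ (-3.5), NCO⁻ (3.4), CH₃CH₂O⁻ (16.0).

OTf⁻ > ONs⁻ > NCO⁻ > CH₃CH₂O⁻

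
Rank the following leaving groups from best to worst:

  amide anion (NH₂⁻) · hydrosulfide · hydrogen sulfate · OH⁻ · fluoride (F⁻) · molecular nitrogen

molecular nitrogen > hydrogen sulfate > fluoride (F⁻) > hydrosulfide > OH⁻ > amide anion (NH₂⁻)

Rank by basicity of the departing species: weakest base leaves most easily.
molecular nitrogen: no meaningful conjugate acid; N₂ departs as an exceptionally stable neutral molecule
hydrogen sulfate: pKₐ(H₂SO₄) ≈ -3
fluoride (F⁻): pKₐ(HF) ≈ 3.2
hydrosulfide: pKₐ(H₂S) ≈ 7
OH⁻: pKₐ(H₂O) ≈ 15.7
amide anion (NH₂⁻): pKₐ(NH₃) ≈ 38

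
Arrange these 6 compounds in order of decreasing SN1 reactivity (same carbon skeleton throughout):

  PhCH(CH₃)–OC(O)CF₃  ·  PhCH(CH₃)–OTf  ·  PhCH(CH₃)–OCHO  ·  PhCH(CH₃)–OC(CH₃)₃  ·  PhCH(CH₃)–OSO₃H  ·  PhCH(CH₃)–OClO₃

PhCH(CH₃)–OTf > PhCH(CH₃)–OClO₃ > PhCH(CH₃)–OSO₃H > PhCH(CH₃)–OC(O)CF₃ > PhCH(CH₃)–OCHO > PhCH(CH₃)–OC(CH₃)₃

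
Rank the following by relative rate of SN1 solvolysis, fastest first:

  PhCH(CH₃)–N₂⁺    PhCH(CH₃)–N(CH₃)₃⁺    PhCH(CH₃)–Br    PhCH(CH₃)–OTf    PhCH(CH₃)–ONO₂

Same R in every case — rank the leaving groups.
The more stable X⁻ (or X) is on its own — i.e. the weaker a base it is — the better a leaving group it makes.
PhCH(CH₃)–N₂⁺ loses N₂: no meaningful conjugate acid; N₂ departs as an exceptionally stable neutral molecule
PhCH(CH₃)–OTf loses OTf⁻: pKₐ(CF₃SO₃H (triflic acid)) ≈ -14
PhCH(CH₃)–Br loses Br⁻: pKₐ(HBr) ≈ -9
PhCH(CH₃)–ONO₂ loses NO₃⁻: pKₐ(HNO₃) ≈ -1.3
PhCH(CH₃)–N(CH₃)₃⁺ loses NR'₃: pKₐ(R'₃NH⁺) ≈ 10.7

PhCH(CH₃)–N₂⁺ > PhCH(CH₃)–OTf > PhCH(CH₃)–Br > PhCH(CH₃)–ONO₂ > PhCH(CH₃)–N(CH₃)₃⁺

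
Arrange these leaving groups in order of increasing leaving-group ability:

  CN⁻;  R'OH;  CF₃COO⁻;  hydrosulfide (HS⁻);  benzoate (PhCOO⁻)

CN⁻ < hydrosulfide (HS⁻) < benzoate (PhCOO⁻) < CF₃COO⁻ < R'OH

A good leaving group is a weak base: the lower the pKₐ of its conjugate acid, the more readily it departs.
R'OH: pKₐ(R'OH₂⁺) ≈ -2.4
CF₃COO⁻: pKₐ(CF₃COOH) ≈ 0.2 — strongly electron-withdrawing CF₃ stabilises the carboxylate
benzoate (PhCOO⁻): pKₐ(C₆H₅COOH) ≈ 4.2
hydrosulfide (HS⁻): pKₐ(H₂S) ≈ 7
CN⁻: pKₐ(HCN) ≈ 9.2 — sp carbon stabilises the charge somewhat, but still a poor LG
Reversing gives the worst-to-best order requested.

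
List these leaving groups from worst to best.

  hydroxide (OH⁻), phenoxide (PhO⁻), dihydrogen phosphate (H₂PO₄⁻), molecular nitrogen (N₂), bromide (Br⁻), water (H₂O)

hydroxide (OH⁻) < phenoxide (PhO⁻) < dihydrogen phosphate (H₂PO₄⁻) < water (H₂O) < bromide (Br⁻) < molecular nitrogen (N₂)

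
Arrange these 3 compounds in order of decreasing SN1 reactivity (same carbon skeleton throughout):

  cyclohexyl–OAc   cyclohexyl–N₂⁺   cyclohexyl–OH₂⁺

cyclohexyl–N₂⁺ > cyclohexyl–OH₂⁺ > cyclohexyl–OAc

With the same alkyl group throughout, only the leaving group differentiates the rates.
Rank by basicity of the departing species: weakest base leaves most easily.
cyclohexyl–N₂⁺ loses N₂: no meaningful conjugate acid; N₂ departs as an exceptionally stable neutral molecule
cyclohexyl–OH₂⁺ loses H₂O: pKₐ(H₃O⁺) ≈ -1.7
cyclohexyl–OAc loses AcO⁻: pKₐ(CH₃COOH) ≈ 4.8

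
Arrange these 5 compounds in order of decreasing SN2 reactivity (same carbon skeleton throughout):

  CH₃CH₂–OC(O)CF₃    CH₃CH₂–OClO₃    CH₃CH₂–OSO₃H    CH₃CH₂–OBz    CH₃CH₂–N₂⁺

CH₃CH₂–N₂⁺ > CH₃CH₂–OClO₃ > CH₃CH₂–OSO₃H > CH₃CH₂–OC(O)CF₃ > CH₃CH₂–OBz

Same R in every case — rank the leaving groups.
A good leaving group is a weak base: the lower the pKₐ of its conjugate acid, the more readily it departs.
CH₃CH₂–N₂⁺ loses N₂: no meaningful conjugate acid; N₂ departs as an exceptionally stable neutral molecule
CH₃CH₂–OClO₃ loses ClO₄⁻: pKₐ(HClO₄) ≈ -10
CH₃CH₂–OSO₃H loses HSO₄⁻: pKₐ(H₂SO₄) ≈ -3
CH₃CH₂–OC(O)CF₃ loses CF₃COO⁻: pKₐ(CF₃COOH) ≈ 0.2
CH₃CH₂–OBz loses PhCOO⁻: pKₐ(C₆H₅COOH) ≈ 4.2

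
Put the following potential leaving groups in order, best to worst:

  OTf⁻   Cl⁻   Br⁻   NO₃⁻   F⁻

OTf⁻ > Br⁻ > Cl⁻ > NO₃⁻ > F⁻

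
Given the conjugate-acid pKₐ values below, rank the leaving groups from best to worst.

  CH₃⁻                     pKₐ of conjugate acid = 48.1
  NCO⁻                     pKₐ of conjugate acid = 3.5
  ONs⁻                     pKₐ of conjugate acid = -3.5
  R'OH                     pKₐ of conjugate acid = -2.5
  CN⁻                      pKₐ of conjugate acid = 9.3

ONs⁻ > R'OH > NCO⁻ > CN⁻ > CH₃⁻

Lower conjugate-acid pKₐ ⇒ weaker base ⇒ better leaving group.
Sorting by the given values: ONs⁻ (-3.5), R'OH (-2.5), NCO⁻ (3.5), CN⁻ (9.3), CH₃⁻ (48.1).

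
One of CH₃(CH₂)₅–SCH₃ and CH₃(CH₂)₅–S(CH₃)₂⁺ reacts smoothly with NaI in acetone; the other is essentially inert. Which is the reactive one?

From CH₃(CH₂)₅–SCH₃ the departing group would be RS⁻ (pKₐ(RSH (a thiol)) ≈ 10.5). Moderately basic; rarely leaves without activation.
From CH₃(CH₂)₅–S(CH₃)₂⁺ the leaving group is SR'₂ (pKₐ(R'₂SH⁺) ≈ -7). Neutral; leaves from a sulfonium salt (R–SR'₂⁺).
(In practice CH₃(CH₂)₅–S(CH₃)₂⁺ is made from CH₃(CH₂)₅–SCH₃ by S-methylation with CH₃I, allowing neutral dimethyl sulfide, rather than methanethiolate, to depart.)

CH₃(CH₂)₅–S(CH₃)₂⁺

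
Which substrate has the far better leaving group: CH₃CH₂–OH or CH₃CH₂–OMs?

CH₃CH₂–OMs

From CH₃CH₂–OH the departing group would be OH⁻ (pKₐ(H₂O) ≈ 15.7). Strong base; essentially never leaves without prior activation.
From CH₃CH₂–OMs the leaving group is OMs⁻ (pKₐ(CH₃SO₃H (MsOH)) ≈ -1.9). Resonance-delocalised alkanesulfonate.
(In practice CH₃CH₂–OMs is made from CH₃CH₂–OH by treatment with MsCl / Et₃N, converting the hydroxyl into a mesylate.)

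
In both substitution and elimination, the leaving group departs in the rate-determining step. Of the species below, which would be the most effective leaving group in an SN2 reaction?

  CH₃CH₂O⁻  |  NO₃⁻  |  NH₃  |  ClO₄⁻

ClO₄⁻

A good leaving group is a weak base: the lower the pKₐ of its conjugate acid, the more readily it departs.
ClO₄⁻: pKₐ(HClO₄) ≈ -10
NO₃⁻: pKₐ(HNO₃) ≈ -1.3
NH₃: pKₐ(NH₄⁺) ≈ 9.2
CH₃CH₂O⁻: pKₐ(CH₃CH₂OH) ≈ 16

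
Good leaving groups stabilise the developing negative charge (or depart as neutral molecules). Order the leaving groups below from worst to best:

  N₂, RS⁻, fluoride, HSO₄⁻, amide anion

A good leaving group is a weak base: the lower the pKₐ of its conjugate acid, the more readily it departs.
N₂: no meaningful conjugate acid; N₂ departs as an exceptionally stable neutral molecule
HSO₄⁻: pKₐ(H₂SO₄) ≈ -3
fluoride: pKₐ(HF) ≈ 3.2 — small and strongly basic; the poor halide leaving group
RS⁻: pKₐ(RSH (a thiol)) ≈ 10.5 — moderately basic; rarely leaves without activation
amide anion: pKₐ(NH₃) ≈ 38 — extremely strong base; never a leaving group
The question asks for worst first, so the sequence is read in increasing leaving-group ability.

amide anion < RS⁻ < fluoride < HSO₄⁻ < N₂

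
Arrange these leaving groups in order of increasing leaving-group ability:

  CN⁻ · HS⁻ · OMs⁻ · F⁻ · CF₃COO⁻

CN⁻ < HS⁻ < F⁻ < CF₃COO⁻ < OMs⁻

The more stable X⁻ (or X) is on its own — i.e. the weaker a base it is — the better a leaving group it makes.
OMs⁻: pKₐ(CH₃SO₃H (MsOH)) ≈ -1.9 — resonance-delocalised alkanesulfonate
CF₃COO⁻: pKₐ(CF₃COOH) ≈ 0.2 — strongly electron-withdrawing CF₃ stabilises the carboxylate
F⁻: pKₐ(HF) ≈ 3.2
HS⁻: pKₐ(H₂S) ≈ 7 — larger and more polarisable than the oxygen analogue
CN⁻: pKₐ(HCN) ≈ 9.2
Reversing gives the worst-to-best order requested.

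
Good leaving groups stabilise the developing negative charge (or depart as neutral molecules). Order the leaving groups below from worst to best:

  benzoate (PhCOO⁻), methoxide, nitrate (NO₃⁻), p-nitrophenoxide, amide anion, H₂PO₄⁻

amide anion < methoxide < p-nitrophenoxide < benzoate (PhCOO⁻) < H₂PO₄⁻ < nitrate (NO₃⁻)

Leaving-group ability tracks the stability of the departed species; conjugate-acid pKₐ is the usual yardstick (lower pKₐ → better LG).
nitrate (NO₃⁻): pKₐ(HNO₃) ≈ -1.3
H₂PO₄⁻: pKₐ(H₃PO₄) ≈ 2.1
benzoate (PhCOO⁻): pKₐ(C₆H₅COOH) ≈ 4.2
p-nitrophenoxide: pKₐ(p-nitrophenol) ≈ 7.2
methoxide: pKₐ(CH₃OH) ≈ 15.5
amide anion: pKₐ(NH₃) ≈ 38
Listed from poorest to best leaving group as asked.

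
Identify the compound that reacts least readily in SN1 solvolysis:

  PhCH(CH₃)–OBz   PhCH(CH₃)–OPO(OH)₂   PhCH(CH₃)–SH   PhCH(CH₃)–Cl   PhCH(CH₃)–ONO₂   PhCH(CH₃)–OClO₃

Same R in every case — rank the leaving groups.
Leaving-group ability tracks the stability of the departed species; conjugate-acid pKₐ is the usual yardstick (lower pKₐ → better LG).
PhCH(CH₃)–OClO₃ loses ClO₄⁻: pKₐ(HClO₄) ≈ -10
PhCH(CH₃)–Cl loses Cl⁻: pKₐ(HCl) ≈ -7
PhCH(CH₃)–ONO₂ loses NO₃⁻: pKₐ(HNO₃) ≈ -1.3
PhCH(CH₃)–OPO(OH)₂ loses H₂PO₄⁻: pKₐ(H₃PO₄) ≈ 2.1
PhCH(CH₃)–OBz loses PhCOO⁻: pKₐ(C₆H₅COOH) ≈ 4.2
PhCH(CH₃)–SH loses HS⁻: pKₐ(H₂S) ≈ 7

PhCH(CH₃)–SH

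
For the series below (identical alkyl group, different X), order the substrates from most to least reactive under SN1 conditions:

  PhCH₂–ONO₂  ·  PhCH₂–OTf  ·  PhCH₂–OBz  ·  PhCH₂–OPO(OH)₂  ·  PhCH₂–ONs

PhCH₂–OTf > PhCH₂–ONs > PhCH₂–ONO₂ > PhCH₂–OPO(OH)₂ > PhCH₂–OBz

With the same alkyl group throughout, only the leaving group differentiates the rates.
The more stable X⁻ (or X) is on its own — i.e. the weaker a base it is — the better a leaving group it makes.
PhCH₂–OTf loses OTf⁻: pKₐ(CF₃SO₃H (triflic acid)) ≈ -14
PhCH₂–ONs loses ONs⁻: pKₐ(p-O₂NC₆H₄SO₃H) ≈ -3.5
PhCH₂–ONO₂ loses NO₃⁻: pKₐ(HNO₃) ≈ -1.3
PhCH₂–OPO(OH)₂ loses H₂PO₄⁻: pKₐ(H₃PO₄) ≈ 2.1
PhCH₂–OBz loses PhCOO⁻: pKₐ(C₆H₅COOH) ≈ 4.2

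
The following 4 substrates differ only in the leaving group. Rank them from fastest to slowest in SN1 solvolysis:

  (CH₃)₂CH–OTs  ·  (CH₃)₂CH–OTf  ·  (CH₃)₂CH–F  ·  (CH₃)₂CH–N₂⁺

The skeletons are identical, so relative rate is governed entirely by leaving-group ability.
Leaving-group ability tracks the stability of the departed species; conjugate-acid pKₐ is the usual yardstick (lower pKₐ → better LG).
(CH₃)₂CH–N₂⁺ loses N₂: no meaningful conjugate acid; N₂ departs as an exceptionally stable neutral molecule
(CH₃)₂CH–OTf loses OTf⁻: pKₐ(CF₃SO₃H (triflic acid)) ≈ -14
(CH₃)₂CH–OTs loses OTs⁻: pKₐ(p-CH₃C₆H₄SO₃H (TsOH)) ≈ -2.8
(CH₃)₂CH–F loses F⁻: pKₐ(HF) ≈ 3.2

(CH₃)₂CH–N₂⁺ > (CH₃)₂CH–OTf > (CH₃)₂CH–OTs > (CH₃)₂CH–F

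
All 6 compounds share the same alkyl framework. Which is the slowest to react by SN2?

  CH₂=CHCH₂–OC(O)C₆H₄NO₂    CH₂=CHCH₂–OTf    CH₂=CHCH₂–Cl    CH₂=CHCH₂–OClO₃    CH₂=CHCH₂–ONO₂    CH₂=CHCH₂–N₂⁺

CH₂=CHCH₂–OC(O)C₆H₄NO₂

With the same alkyl group throughout, only the leaving group differentiates the rates.
Leaving-group ability tracks the stability of the departed species; conjugate-acid pKₐ is the usual yardstick (lower pKₐ → better LG).
CH₂=CHCH₂–N₂⁺ loses N₂: no meaningful conjugate acid; N₂ departs as an exceptionally stable neutral molecule
CH₂=CHCH₂–OTf loses OTf⁻: pKₐ(CF₃SO₃H (triflic acid)) ≈ -14
CH₂=CHCH₂–OClO₃ loses ClO₄⁻: pKₐ(HClO₄) ≈ -10
CH₂=CHCH₂–Cl loses Cl⁻: pKₐ(HCl) ≈ -7
CH₂=CHCH₂–ONO₂ loses NO₃⁻: pKₐ(HNO₃) ≈ -1.3
CH₂=CHCH₂–OC(O)C₆H₄NO₂ loses p-O₂N–C₆H₄–COO⁻: pKₐ(p-nitrobenzoic acid) ≈ 3.4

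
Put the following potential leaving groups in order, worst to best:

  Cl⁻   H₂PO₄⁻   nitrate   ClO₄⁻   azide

azide < H₂PO₄⁻ < nitrate < Cl⁻ < ClO₄⁻

ClO₄⁻: pKₐ(HClO₄) ≈ -10
Cl⁻: pKₐ(HCl) ≈ -7
nitrate: pKₐ(HNO₃) ≈ -1.3
H₂PO₄⁻: pKₐ(H₃PO₄) ≈ 2.1
azide: pKₐ(HN₃) ≈ 4.7
Listed from poorest to best leaving group as asked.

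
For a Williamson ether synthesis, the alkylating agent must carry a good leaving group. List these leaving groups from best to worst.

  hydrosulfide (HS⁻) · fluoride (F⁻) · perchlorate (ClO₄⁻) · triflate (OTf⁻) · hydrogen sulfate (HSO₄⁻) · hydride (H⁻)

triflate (OTf⁻) > perchlorate (ClO₄⁻) > hydrogen sulfate (HSO₄⁻) > fluoride (F⁻) > hydrosulfide (HS⁻) > hydride (H⁻)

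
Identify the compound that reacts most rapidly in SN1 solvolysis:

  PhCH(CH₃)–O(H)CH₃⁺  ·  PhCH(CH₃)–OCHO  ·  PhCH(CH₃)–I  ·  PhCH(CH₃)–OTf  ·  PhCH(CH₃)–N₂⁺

PhCH(CH₃)–N₂⁺

With the same alkyl group throughout, only the leaving group differentiates the rates.
The more stable X⁻ (or X) is on its own — i.e. the weaker a base it is — the better a leaving group it makes.
PhCH(CH₃)–N₂⁺ loses N₂: no meaningful conjugate acid; N₂ departs as an exceptionally stable neutral molecule
PhCH(CH₃)–OTf loses OTf⁻: pKₐ(CF₃SO₃H (triflic acid)) ≈ -14
PhCH(CH₃)–I loses I⁻: pKₐ(HI) ≈ -10
PhCH(CH₃)–O(H)CH₃⁺ loses R'OH: pKₐ(R'OH₂⁺) ≈ -2.4
PhCH(CH₃)–OCHO loses HCOO⁻: pKₐ(HCOOH) ≈ 3.8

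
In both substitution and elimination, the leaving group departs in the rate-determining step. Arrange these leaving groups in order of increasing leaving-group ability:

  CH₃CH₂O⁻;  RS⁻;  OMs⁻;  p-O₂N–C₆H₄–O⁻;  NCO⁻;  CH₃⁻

A good leaving group is a weak base: the lower the pKₐ of its conjugate acid, the more readily it departs.
OMs⁻: pKₐ(CH₃SO₃H (MsOH)) ≈ -1.9 — resonance-delocalised alkanesulfonate
NCO⁻: pKₐ(HOCN) ≈ 3.5 — resonance between N and O
p-O₂N–C₆H₄–O⁻: pKₐ(p-nitrophenol) ≈ 7.2 — nitro group delocalises the charge; the classic chromogenic LG
RS⁻: pKₐ(RSH (a thiol)) ≈ 10.5 — moderately basic; rarely leaves without activation
CH₃CH₂O⁻: pKₐ(CH₃CH₂OH) ≈ 16
CH₃⁻: pKₐ(CH₄) ≈ 48 — unstabilised carbanion; the worst conceivable leaving group
Reversing gives the worst-to-best order requested.

CH₃⁻ < CH₃CH₂O⁻ < RS⁻ < p-O₂N–C₆H₄–O⁻ < NCO⁻ < OMs⁻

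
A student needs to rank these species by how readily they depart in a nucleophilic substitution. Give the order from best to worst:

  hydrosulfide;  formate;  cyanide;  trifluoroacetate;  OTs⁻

OTs⁻ > trifluoroacetate > formate > hydrosulfide > cyanide

Rank by basicity of the departing species: weakest base leaves most easily.
OTs⁻: pKₐ(p-CH₃C₆H₄SO₃H (TsOH)) ≈ -2.8
trifluoroacetate: pKₐ(CF₃COOH) ≈ 0.2
formate: pKₐ(HCOOH) ≈ 3.8
hydrosulfide: pKₐ(H₂S) ≈ 7
cyanide: pKₐ(HCN) ≈ 9.2 — sp carbon stabilises the charge somewhat, but still a poor LG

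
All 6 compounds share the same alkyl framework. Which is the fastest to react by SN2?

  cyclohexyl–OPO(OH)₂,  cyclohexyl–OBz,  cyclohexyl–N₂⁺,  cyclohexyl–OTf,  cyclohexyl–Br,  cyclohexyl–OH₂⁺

cyclohexyl–N₂⁺

Identical carbon frameworks mean the comparison reduces to leaving-group quality.
A good leaving group is a weak base: the lower the pKₐ of its conjugate acid, the more readily it departs.
cyclohexyl–N₂⁺ loses N₂: no meaningful conjugate acid; N₂ departs as an exceptionally stable neutral molecule
cyclohexyl–OTf loses OTf⁻: pKₐ(CF₃SO₃H (triflic acid)) ≈ -14
cyclohexyl–Br loses Br⁻: pKₐ(HBr) ≈ -9
cyclohexyl–OH₂⁺ loses H₂O: pKₐ(H₃O⁺) ≈ -1.7
cyclohexyl–OPO(OH)₂ loses H₂PO₄⁻: pKₐ(H₃PO₄) ≈ 2.1
cyclohexyl–OBz loses PhCOO⁻: pKₐ(C₆H₅COOH) ≈ 4.2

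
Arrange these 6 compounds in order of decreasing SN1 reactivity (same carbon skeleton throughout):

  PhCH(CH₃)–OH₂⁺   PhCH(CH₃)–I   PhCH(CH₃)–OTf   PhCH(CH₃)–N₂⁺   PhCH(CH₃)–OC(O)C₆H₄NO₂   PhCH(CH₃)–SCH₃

Same R in every case — rank the leaving groups.
Rank by basicity of the departing species: weakest base leaves most easily.
PhCH(CH₃)–N₂⁺ loses N₂: no meaningful conjugate acid; N₂ departs as an exceptionally stable neutral molecule
PhCH(CH₃)–OTf loses OTf⁻: pKₐ(CF₃SO₃H (triflic acid)) ≈ -14
PhCH(CH₃)–I loses I⁻: pKₐ(HI) ≈ -10
PhCH(CH₃)–OH₂⁺ loses H₂O: pKₐ(H₃O⁺) ≈ -1.7
PhCH(CH₃)–OC(O)C₆H₄NO₂ loses p-O₂N–C₆H₄–COO⁻: pKₐ(p-nitrobenzoic acid) ≈ 3.4
PhCH(CH₃)–SCH₃ loses RS⁻: pKₐ(RSH (a thiol)) ≈ 10.5

PhCH(CH₃)–N₂⁺ > PhCH(CH₃)–OTf > PhCH(CH₃)–I > PhCH(CH₃)–OH₂⁺ > PhCH(CH₃)–OC(O)C₆H₄NO₂ > PhCH(CH₃)–SCH₃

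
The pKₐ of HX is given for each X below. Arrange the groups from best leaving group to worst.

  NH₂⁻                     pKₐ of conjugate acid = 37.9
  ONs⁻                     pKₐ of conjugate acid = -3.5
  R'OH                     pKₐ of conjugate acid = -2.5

ONs⁻ > R'OH > NH₂⁻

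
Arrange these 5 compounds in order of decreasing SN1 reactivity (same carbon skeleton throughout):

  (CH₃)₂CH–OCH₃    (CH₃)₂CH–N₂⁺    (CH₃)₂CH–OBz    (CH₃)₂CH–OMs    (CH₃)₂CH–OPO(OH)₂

Identical carbon frameworks mean the comparison reduces to leaving-group quality.
The more stable X⁻ (or X) is on its own — i.e. the weaker a base it is — the better a leaving group it makes.
(CH₃)₂CH–N₂⁺ loses N₂: no meaningful conjugate acid; N₂ departs as an exceptionally stable neutral molecule
(CH₃)₂CH–OMs loses OMs⁻: pKₐ(CH₃SO₃H (MsOH)) ≈ -1.9
(CH₃)₂CH–OPO(OH)₂ loses H₂PO₄⁻: pKₐ(H₃PO₄) ≈ 2.1
(CH₃)₂CH–OBz loses PhCOO⁻: pKₐ(C₆H₅COOH) ≈ 4.2
(CH₃)₂CH–OCH₃ loses CH₃O⁻: pKₐ(CH₃OH) ≈ 15.5

(CH₃)₂CH–N₂⁺ > (CH₃)₂CH–OMs > (CH₃)₂CH–OPO(OH)₂ > (CH₃)₂CH–OBz > (CH₃)₂CH–OCH₃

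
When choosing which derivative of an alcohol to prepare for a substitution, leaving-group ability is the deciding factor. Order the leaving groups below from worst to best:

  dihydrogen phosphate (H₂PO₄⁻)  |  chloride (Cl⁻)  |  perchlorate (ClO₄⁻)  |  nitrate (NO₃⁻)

dihydrogen phosphate (H₂PO₄⁻) < nitrate (NO₃⁻) < chloride (Cl⁻) < perchlorate (ClO₄⁻)

A good leaving group is a weak base: the lower the pKₐ of its conjugate acid, the more readily it departs.
perchlorate (ClO₄⁻): pKₐ(HClO₄) ≈ -10 — extremely weak base; rarely used for safety reasons
chloride (Cl⁻): pKₐ(HCl) ≈ -7
nitrate (NO₃⁻): pKₐ(HNO₃) ≈ -1.3
dihydrogen phosphate (H₂PO₄⁻): pKₐ(H₃PO₄) ≈ 2.1 — moderate base; biological leaving group after further activation
Reversing gives the worst-to-best order requested.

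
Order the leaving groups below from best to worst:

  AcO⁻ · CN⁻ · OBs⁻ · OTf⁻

OTf⁻ > OBs⁻ > AcO⁻ > CN⁻

Rank by basicity of the departing species: weakest base leaves most easily.
OTf⁻: pKₐ(CF₃SO₃H (triflic acid)) ≈ -14
OBs⁻: pKₐ(p-BrC₆H₄SO₃H) ≈ -2.8
AcO⁻: pKₐ(CH₃COOH) ≈ 4.8
CN⁻: pKₐ(HCN) ≈ 9.2 — sp carbon stabilises the charge somewhat, but still a poor LG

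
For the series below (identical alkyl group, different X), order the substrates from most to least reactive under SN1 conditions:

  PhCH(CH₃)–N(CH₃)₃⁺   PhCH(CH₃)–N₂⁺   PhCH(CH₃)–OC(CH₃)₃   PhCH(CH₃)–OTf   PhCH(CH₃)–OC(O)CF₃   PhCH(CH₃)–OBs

PhCH(CH₃)–N₂⁺ > PhCH(CH₃)–OTf > PhCH(CH₃)–OBs > PhCH(CH₃)–OC(O)CF₃ > PhCH(CH₃)–N(CH₃)₃⁺ > PhCH(CH₃)–OC(CH₃)₃

The skeletons are identical, so relative rate is governed entirely by leaving-group ability.
Rank by basicity of the departing species: weakest base leaves most easily.
PhCH(CH₃)–N₂⁺ loses N₂: no meaningful conjugate acid; N₂ departs as an exceptionally stable neutral molecule
PhCH(CH₃)–OTf loses OTf⁻: pKₐ(CF₃SO₃H (triflic acid)) ≈ -14
PhCH(CH₃)–OBs loses OBs⁻: pKₐ(p-BrC₆H₄SO₃H) ≈ -2.8
PhCH(CH₃)–OC(O)CF₃ loses CF₃COO⁻: pKₐ(CF₃COOH) ≈ 0.2
PhCH(CH₃)–N(CH₃)₃⁺ loses NR'₃: pKₐ(R'₃NH⁺) ≈ 10.7
PhCH(CH₃)–OC(CH₃)₃ loses (CH₃)₃CO⁻: pKₐ(t-BuOH) ≈ 18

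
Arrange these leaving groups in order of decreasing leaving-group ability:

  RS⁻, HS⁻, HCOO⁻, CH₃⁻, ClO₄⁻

ClO₄⁻ > HCOO⁻ > HS⁻ > RS⁻ > CH₃⁻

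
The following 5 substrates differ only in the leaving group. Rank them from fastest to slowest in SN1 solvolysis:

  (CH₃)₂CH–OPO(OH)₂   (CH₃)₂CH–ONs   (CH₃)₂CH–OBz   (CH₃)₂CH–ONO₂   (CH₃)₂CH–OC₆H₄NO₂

Same R in every case — rank the leaving groups.
Leaving-group ability tracks the stability of the departed species; conjugate-acid pKₐ is the usual yardstick (lower pKₐ → better LG).
(CH₃)₂CH–ONs loses ONs⁻: pKₐ(p-O₂NC₆H₄SO₃H) ≈ -3.5
(CH₃)₂CH–ONO₂ loses NO₃⁻: pKₐ(HNO₃) ≈ -1.3
(CH₃)₂CH–OPO(OH)₂ loses H₂PO₄⁻: pKₐ(H₃PO₄) ≈ 2.1
(CH₃)₂CH–OBz loses PhCOO⁻: pKₐ(C₆H₅COOH) ≈ 4.2
(CH₃)₂CH–OC₆H₄NO₂ loses p-O₂N–C₆H₄–O⁻: pKₐ(p-nitrophenol) ≈ 7.2

(CH₃)₂CH–ONs > (CH₃)₂CH–ONO₂ > (CH₃)₂CH–OPO(OH)₂ > (CH₃)₂CH–OBz > (CH₃)₂CH–OC₆H₄NO₂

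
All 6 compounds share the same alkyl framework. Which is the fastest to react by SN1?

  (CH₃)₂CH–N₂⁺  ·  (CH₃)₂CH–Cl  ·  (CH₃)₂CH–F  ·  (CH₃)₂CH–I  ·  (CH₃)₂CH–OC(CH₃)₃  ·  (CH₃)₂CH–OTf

With the same alkyl group throughout, only the leaving group differentiates the rates.
The more stable X⁻ (or X) is on its own — i.e. the weaker a base it is — the better a leaving group it makes.
(CH₃)₂CH–N₂⁺ loses N₂: no meaningful conjugate acid; N₂ departs as an exceptionally stable neutral molecule
(CH₃)₂CH–OTf loses OTf⁻: pKₐ(CF₃SO₃H (triflic acid)) ≈ -14
(CH₃)₂CH–I loses I⁻: pKₐ(HI) ≈ -10
(CH₃)₂CH–Cl loses Cl⁻: pKₐ(HCl) ≈ -7
(CH₃)₂CH–F loses F⁻: pKₐ(HF) ≈ 3.2
(CH₃)₂CH–OC(CH₃)₃ loses (CH₃)₃CO⁻: pKₐ(t-BuOH) ≈ 18

(CH₃)₂CH–N₂⁺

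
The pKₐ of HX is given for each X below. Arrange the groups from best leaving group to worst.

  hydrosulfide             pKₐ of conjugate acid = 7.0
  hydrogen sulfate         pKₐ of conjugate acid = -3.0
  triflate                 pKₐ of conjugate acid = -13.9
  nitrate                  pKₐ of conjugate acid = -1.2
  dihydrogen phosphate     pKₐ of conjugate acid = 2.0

triflate > hydrogen sulfate > nitrate > dihydrogen phosphate > hydrosulfide

Lower conjugate-acid pKₐ ⇒ weaker base ⇒ better leaving group.
Sorting by the given values: triflate (-13.9), hydrogen sulfate (-3.0), nitrate (-1.2), dihydrogen phosphate (2.0), hydrosulfide (7.0).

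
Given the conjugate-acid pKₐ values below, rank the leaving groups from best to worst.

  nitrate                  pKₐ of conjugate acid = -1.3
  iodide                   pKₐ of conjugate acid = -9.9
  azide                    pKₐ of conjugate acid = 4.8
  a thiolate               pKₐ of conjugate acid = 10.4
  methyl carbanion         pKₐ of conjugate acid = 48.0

Lower conjugate-acid pKₐ ⇒ weaker base ⇒ better leaving group.
Sorting by the given values: iodide (-9.9), nitrate (-1.3), azide (4.8), a thiolate (10.4), methyl carbanion (48.0).

iodide > nitrate > azide > a thiolate > methyl carbanion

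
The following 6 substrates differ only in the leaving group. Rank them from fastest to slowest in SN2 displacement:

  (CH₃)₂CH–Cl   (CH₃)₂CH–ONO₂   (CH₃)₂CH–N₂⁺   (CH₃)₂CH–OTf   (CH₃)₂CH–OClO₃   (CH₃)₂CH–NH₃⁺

With the same alkyl group throughout, only the leaving group differentiates the rates.
Leaving-group ability tracks the stability of the departed species; conjugate-acid pKₐ is the usual yardstick (lower pKₐ → better LG).
(CH₃)₂CH–N₂⁺ loses N₂: no meaningful conjugate acid; N₂ departs as an exceptionally stable neutral molecule
(CH₃)₂CH–OTf loses OTf⁻: pKₐ(CF₃SO₃H (triflic acid)) ≈ -14
(CH₃)₂CH–OClO₃ loses ClO₄⁻: pKₐ(HClO₄) ≈ -10
(CH₃)₂CH–Cl loses Cl⁻: pKₐ(HCl) ≈ -7
(CH₃)₂CH–ONO₂ loses NO₃⁻: pKₐ(HNO₃) ≈ -1.3
(CH₃)₂CH–NH₃⁺ loses NH₃: pKₐ(NH₄⁺) ≈ 9.2

(CH₃)₂CH–N₂⁺ > (CH₃)₂CH–OTf > (CH₃)₂CH–OClO₃ > (CH₃)₂CH–Cl > (CH₃)₂CH–ONO₂ > (CH₃)₂CH–NH₃⁺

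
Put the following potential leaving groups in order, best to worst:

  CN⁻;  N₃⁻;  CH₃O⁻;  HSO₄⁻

HSO₄⁻ > N₃⁻ > CN⁻ > CH₃O⁻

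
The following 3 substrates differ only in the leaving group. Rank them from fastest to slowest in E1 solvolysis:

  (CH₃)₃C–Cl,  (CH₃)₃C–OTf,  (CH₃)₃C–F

(CH₃)₃C–OTf > (CH₃)₃C–Cl > (CH₃)₃C–F

Identical carbon frameworks mean the comparison reduces to leaving-group quality.
A good leaving group is a weak base: the lower the pKₐ of its conjugate acid, the more readily it departs.
(CH₃)₃C–OTf loses OTf⁻: pKₐ(CF₃SO₃H (triflic acid)) ≈ -14
(CH₃)₃C–Cl loses Cl⁻: pKₐ(HCl) ≈ -7
(CH₃)₃C–F loses F⁻: pKₐ(HF) ≈ 3.2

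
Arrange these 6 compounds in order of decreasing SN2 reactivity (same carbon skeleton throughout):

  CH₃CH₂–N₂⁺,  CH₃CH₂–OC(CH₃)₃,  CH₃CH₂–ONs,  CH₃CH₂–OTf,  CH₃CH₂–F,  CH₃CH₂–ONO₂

CH₃CH₂–N₂⁺ > CH₃CH₂–OTf > CH₃CH₂–ONs > CH₃CH₂–ONO₂ > CH₃CH₂–F > CH₃CH₂–OC(CH₃)₃

Same R in every case — rank the leaving groups.
A good leaving group is a weak base: the lower the pKₐ of its conjugate acid, the more readily it departs.
CH₃CH₂–N₂⁺ loses N₂: no meaningful conjugate acid; N₂ departs as an exceptionally stable neutral molecule
CH₃CH₂–OTf loses OTf⁻: pKₐ(CF₃SO₃H (triflic acid)) ≈ -14
CH₃CH₂–ONs loses ONs⁻: pKₐ(p-O₂NC₆H₄SO₃H) ≈ -3.5
CH₃CH₂–ONO₂ loses NO₃⁻: pKₐ(HNO₃) ≈ -1.3
CH₃CH₂–F loses F⁻: pKₐ(HF) ≈ 3.2
CH₃CH₂–OC(CH₃)₃ loses (CH₃)₃CO⁻: pKₐ(t-BuOH) ≈ 18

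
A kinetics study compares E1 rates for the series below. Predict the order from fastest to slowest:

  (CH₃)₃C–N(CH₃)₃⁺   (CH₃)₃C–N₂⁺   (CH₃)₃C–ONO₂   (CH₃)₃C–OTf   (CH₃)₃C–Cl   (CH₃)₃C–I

(CH₃)₃C–N₂⁺ > (CH₃)₃C–OTf > (CH₃)₃C–I > (CH₃)₃C–Cl > (CH₃)₃C–ONO₂ > (CH₃)₃C–N(CH₃)₃⁺

Identical carbon frameworks mean the comparison reduces to leaving-group quality.
Leaving-group ability tracks the stability of the departed species; conjugate-acid pKₐ is the usual yardstick (lower pKₐ → better LG).
(CH₃)₃C–N₂⁺ loses N₂: no meaningful conjugate acid; N₂ departs as an exceptionally stable neutral molecule
(CH₃)₃C–OTf loses OTf⁻: pKₐ(CF₃SO₃H (triflic acid)) ≈ -14
(CH₃)₃C–I loses I⁻: pKₐ(HI) ≈ -10
(CH₃)₃C–Cl loses Cl⁻: pKₐ(HCl) ≈ -7
(CH₃)₃C–ONO₂ loses NO₃⁻: pKₐ(HNO₃) ≈ -1.3
(CH₃)₃C–N(CH₃)₃⁺ loses NR'₃: pKₐ(R'₃NH⁺) ≈ 10.7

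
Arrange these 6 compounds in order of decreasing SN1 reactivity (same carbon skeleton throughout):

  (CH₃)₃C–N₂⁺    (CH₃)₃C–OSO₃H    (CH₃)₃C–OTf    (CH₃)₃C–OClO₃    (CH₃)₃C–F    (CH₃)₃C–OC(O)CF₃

(CH₃)₃C–N₂⁺ > (CH₃)₃C–OTf > (CH₃)₃C–OClO₃ > (CH₃)₃C–OSO₃H > (CH₃)₃C–OC(O)CF₃ > (CH₃)₃C–F

With the same alkyl group throughout, only the leaving group differentiates the rates.
The more stable X⁻ (or X) is on its own — i.e. the weaker a base it is — the better a leaving group it makes.
(CH₃)₃C–N₂⁺ loses N₂: no meaningful conjugate acid; N₂ departs as an exceptionally stable neutral molecule
(CH₃)₃C–OTf loses OTf⁻: pKₐ(CF₃SO₃H (triflic acid)) ≈ -14
(CH₃)₃C–OClO₃ loses ClO₄⁻: pKₐ(HClO₄) ≈ -10
(CH₃)₃C–OSO₃H loses HSO₄⁻: pKₐ(H₂SO₄) ≈ -3
(CH₃)₃C–OC(O)CF₃ loses CF₃COO⁻: pKₐ(CF₃COOH) ≈ 0.2
(CH₃)₃C–F loses F⁻: pKₐ(HF) ≈ 3.2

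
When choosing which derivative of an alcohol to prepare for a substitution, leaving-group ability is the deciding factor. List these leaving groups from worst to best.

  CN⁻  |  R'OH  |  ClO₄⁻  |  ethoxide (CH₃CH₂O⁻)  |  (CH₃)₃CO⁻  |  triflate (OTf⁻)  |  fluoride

(CH₃)₃CO⁻ < ethoxide (CH₃CH₂O⁻) < CN⁻ < fluoride < R'OH < ClO₄⁻ < triflate (OTf⁻)

triflate (OTf⁻): pKₐ(CF₃SO₃H (triflic acid)) ≈ -14
ClO₄⁻: pKₐ(HClO₄) ≈ -10
R'OH: pKₐ(R'OH₂⁺) ≈ -2.4
fluoride: pKₐ(HF) ≈ 3.2
CN⁻: pKₐ(HCN) ≈ 9.2
ethoxide (CH₃CH₂O⁻): pKₐ(CH₃CH₂OH) ≈ 16
(CH₃)₃CO⁻: pKₐ(t-BuOH) ≈ 18
The question asks for worst first, so the sequence is read in increasing leaving-group ability.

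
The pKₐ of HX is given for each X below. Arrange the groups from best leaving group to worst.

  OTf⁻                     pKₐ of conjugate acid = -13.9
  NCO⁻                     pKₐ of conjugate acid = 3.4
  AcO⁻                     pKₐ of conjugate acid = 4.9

OTf⁻ > NCO⁻ > AcO⁻

Lower conjugate-acid pKₐ ⇒ weaker base ⇒ better leaving group.
Sorting by the given values: OTf⁻ (-13.9), NCO⁻ (3.4), AcO⁻ (4.9).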